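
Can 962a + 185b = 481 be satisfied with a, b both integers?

yes

gcd(962, 185) = 37  (962 = 5×185 + 37, 185 = 5×37).
37 divides 481, so integer solutions exist.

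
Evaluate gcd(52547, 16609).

gcd(52547, 16609):
  52547 = 3*16609 + 2720
  16609 = 6*2720 + 289
  2720 = 9*289 + 119
  289 = 2*119 + 51
  119 = 2*51 + 17
  51 = 3*17
so gcd(52547, 16609) = 17.

17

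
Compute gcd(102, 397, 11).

gcd(397, 102):
  397 = 3·102 + 91
  102 = 1·91 + 11
  91 = 8·11 + 3
  11 = 3·3 + 2
  3 = 1·2 + 1
  2 = 2·1
so gcd(397, 102) = 1.
gcd(1, 11) = 1.

1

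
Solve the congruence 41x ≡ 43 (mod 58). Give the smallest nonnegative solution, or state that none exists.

gcd(58, 41):
  58 = 1·41 + 17
  41 = 2·17 + 7
  17 = 2·7 + 3
  7 = 2·3 + 1
  3 = 3·1
so gcd(58, 41) = 1.
1 divides 43, so solutions exist.
Back-substitute for Bézout coefficients:
  1 = 7 - 2·3
  ... = 41·(17) + 58·(-12)
So 41·(17) ≡ 1 (mod 58); multiply by 43: x ≡ 731 (mod 58).
Smallest nonnegative: x = 731 mod 58 = 35.

35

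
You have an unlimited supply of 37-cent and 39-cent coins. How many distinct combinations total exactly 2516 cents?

Need nonnegative integers with 37j + 39k = 2516.
gcd(37, 39) = 1, and 37·(19) + 39·(-18) = 1.
So (j₀, k₀) = (47804, -45288); general j = 47804 + 39t, k = -45288 - 37t.
j ≥ 0 ⇒ t ≥ -1225; k ≥ 0 ⇒ t ≤ -1224. That's 2 values of t.

2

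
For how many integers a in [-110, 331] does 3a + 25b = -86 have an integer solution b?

gcd(25, 3):
  25 = 8×3 + 1
  3 = 3×1
so gcd(25, 3) = 1.
Back-substitute for Bézout coefficients:
  1 = 25 - 8×3
  ... = 3×(-8) + 25×(1)
Scale by -86: particular solution (688, -86); reduce a mod 25: (13, -5).
General solution: a = 13 + 25t, b = -5 - 3t for integer t.
-110 ≤ 13 + 25t ≤ 331 gives t ∈ [-4, 12], which is 17 values.

17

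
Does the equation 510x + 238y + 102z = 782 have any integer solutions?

gcd(510, 238) = 34.
gcd(34, 102) = 34.
34 divides 782, so integer solutions exist.

yes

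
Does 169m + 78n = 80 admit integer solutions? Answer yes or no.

no

gcd(169, 78) = 13.
13 does not divide 80 (remainder 2), so no integer solutions.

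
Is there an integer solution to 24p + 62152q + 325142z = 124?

gcd(62152, 24) = 8  (62152 = 2589*24 + 16, 24 = 1*16 + 8, 16 = 2*8).
gcd(8, 325142) = 2.
2 divides 124, so integer solutions exist.

yes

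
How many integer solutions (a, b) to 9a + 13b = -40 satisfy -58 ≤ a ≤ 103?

13

gcd(13, 9):
  13 = 1*9 + 4
  9 = 2*4 + 1
  4 = 4*1
so gcd(13, 9) = 1.
Back-substitute for Bézout coefficients:
  1 = 9 - 2*4
  ... = 9*(3) + 13*(-2)
Scale by -40: particular solution (-120, 80); reduce a mod 13: (10, -10).
General solution: a = 10 + 13t, b = -10 - 9t for integer t.
-58 ≤ 10 + 13t ≤ 103 gives t ∈ [-5, 7], which is 13 values.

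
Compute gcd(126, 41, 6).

gcd(126, 41) = 1.
gcd(1, 6) = 1.

1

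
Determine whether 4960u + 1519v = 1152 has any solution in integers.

gcd(4960, 1519):
  4960 = 3*1519 + 403
  1519 = 3*403 + 310
  403 = 1*310 + 93
  310 = 3*93 + 31
  93 = 3*31
so gcd(4960, 1519) = 31.
31 does not divide 1152 (remainder 5), so no integer solutions.

no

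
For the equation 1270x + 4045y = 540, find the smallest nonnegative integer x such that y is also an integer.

389

gcd(4045, 1270):
  4045 = 3*1270 + 235
  1270 = 5*235 + 95
  235 = 2*95 + 45
  95 = 2*45 + 5
  45 = 9*5
so gcd(4045, 1270) = 5.
5 divides 540, so solutions exist.
Back-substitute for Bézout coefficients:
  5 = 95 - 2*45
  ... = 1270*(86) + 4045*(-27)
Scale by 540/5 = 108: (x₀, y₀) = (9288, -2916).
General solution: x = 9288 + 809t, y = -2916 - 254t for integer t.
x ≥ 0: smallest is 9288 mod 809 = 389 (at t = -11), with y = -122.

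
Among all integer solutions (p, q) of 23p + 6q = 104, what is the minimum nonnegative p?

gcd(23, 6) = 1.
1 divides 104, so solutions exist.
By Bézout, 23*(-1) + 6*(4) = 1.
Scale by 104/1 = 104: (p₀, q₀) = (-104, 416).
General solution: p = -104 + 6t, q = 416 - 23t for integer t.
p ≥ 0: smallest is -104 mod 6 = 4 (at t = 18), with q = 2.

4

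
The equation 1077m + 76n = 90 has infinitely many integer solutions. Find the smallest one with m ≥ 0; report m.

42

gcd(1077, 76):
  1077 = 14·76 + 13
  76 = 5·13 + 11
  13 = 1·11 + 2
  11 = 5·2 + 1
  2 = 2·1
so gcd(1077, 76) = 1.
1 divides 90, so solutions exist.
Back-substitute for Bézout coefficients:
  1 = 11 - 5·2
  ... = 1077·(-35) + 76·(496)
Scale by 90/1 = 90: (m₀, n₀) = (-3150, 44640).
General solution: m = -3150 + 76t, n = 44640 - 1077t for integer t.
m ≥ 0: smallest is -3150 mod 76 = 42 (at t = 42), with n = -594.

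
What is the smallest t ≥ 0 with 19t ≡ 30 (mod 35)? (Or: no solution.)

20

gcd(35, 19) = 1.
1 divides 30, so solutions exist.
By Bézout, 19×(-11) + 35×(6) = 1.
So 19×(-11) ≡ 1 (mod 35); multiply by 30: t ≡ -330 (mod 35).
Smallest nonnegative: t = -330 mod 35 = 20.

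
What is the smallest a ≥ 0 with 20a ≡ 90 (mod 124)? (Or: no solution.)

gcd(124, 20) = 4  (124 = 6·20 + 4, 20 = 5·4).
4 does not divide 90, so the congruence has no solution.

no solution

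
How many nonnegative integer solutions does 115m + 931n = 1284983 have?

gcd(931, 115):
  931 = 8×115 + 11
  115 = 10×11 + 5
  11 = 2×5 + 1
  5 = 5×1
so gcd(931, 115) = 1.
Back-substitute for Bézout coefficients:
  1 = 11 - 2×5
  ... = 115×(-170) + 931×(21)
Scale by 1284983: one solution is (-218447110, 26984643). Reduce m mod 931: (868, 1273).
General: m = 868 + 931t, n = 1273 - 115t.
m ≥ 0 ⇒ t ≥ 0; n ≥ 0 ⇒ t ≤ 11. So t ∈ [0, 11]: 12 solutions.

12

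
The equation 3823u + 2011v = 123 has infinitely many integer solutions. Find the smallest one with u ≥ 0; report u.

gcd(3823, 2011):
  3823 = 1×2011 + 1812
  2011 = 1×1812 + 199
  1812 = 9×199 + 21
  199 = 9×21 + 10
  21 = 2×10 + 1
  10 = 10×1
so gcd(3823, 2011) = 1.
1 divides 123, so solutions exist.
Back-substitute for Bézout coefficients:
  1 = 21 - 2×10
  ... = 3823×(192) + 2011×(-365)
Scale by 123/1 = 123: (u₀, v₀) = (23616, -44895).
General solution: u = 23616 + 2011t, v = -44895 - 3823t for integer t.
u ≥ 0: smallest is 23616 mod 2011 = 1495 (at t = -11), with v = -2842.

1495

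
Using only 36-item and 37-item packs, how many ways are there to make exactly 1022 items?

1

Need nonnegative integers with 36j + 37k = 1022.
gcd(36, 37) = 1, and 36·(-1) + 37·(1) = 1.
So (j₀, k₀) = (-1022, 1022); general j = -1022 + 37t, k = 1022 - 36t.
j ≥ 0 ⇒ t ≥ 28; k ≥ 0 ⇒ t ≤ 28. That's 1 value of t.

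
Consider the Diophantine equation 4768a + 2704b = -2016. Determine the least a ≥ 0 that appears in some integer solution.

113

gcd(4768, 2704):
  4768 = 1×2704 + 2064
  2704 = 1×2064 + 640
  2064 = 3×640 + 144
  640 = 4×144 + 64
  144 = 2×64 + 16
  64 = 4×16
so gcd(4768, 2704) = 16.
16 divides -2016, so solutions exist.
Back-substitute for Bézout coefficients:
  16 = 144 - 2×64
  ... = 4768×(38) + 2704×(-67)
Scale by -2016/16 = -126: (a₀, b₀) = (-4788, 8442).
General solution: a = -4788 + 169t, b = 8442 - 298t for integer t.
a ≥ 0: smallest is -4788 mod 169 = 113 (at t = 29), with b = -200.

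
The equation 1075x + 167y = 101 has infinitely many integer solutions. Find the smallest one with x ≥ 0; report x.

54

gcd(1075, 167) = 1  (1075 = 6×167 + 73, 167 = 2×73 + 21, 73 = 3×21 + 10, 21 = 2×10 + 1, 10 = 10×1).
1 divides 101, so solutions exist.
Back-substituting, 1075×(-16) + 167×(103) = 1.
Scale by 101/1 = 101: (x₀, y₀) = (-1616, 10403).
General solution: x = -1616 + 167t, y = 10403 - 1075t for integer t.
x ≥ 0: smallest is -1616 mod 167 = 54 (at t = 10), with y = -347.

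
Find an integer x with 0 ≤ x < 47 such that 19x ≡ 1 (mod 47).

5

gcd(47, 19):
  47 = 2·19 + 9
  19 = 2·9 + 1
  9 = 9·1
so gcd(47, 19) = 1.
Back-substitute for Bézout coefficients:
  1 = 19 - 2·9
  ... = 19·(5) + 47·(-2)
So 19·5 ≡ 1 (mod 47), and 5 mod 47 = 5.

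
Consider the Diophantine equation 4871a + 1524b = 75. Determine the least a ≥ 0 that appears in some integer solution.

933

gcd(4871, 1524) = 1.
1 divides 75, so solutions exist.
By Bézout, 4871*(683) + 1524*(-2183) = 1.
Scale by 75/1 = 75: (a₀, b₀) = (51225, -163725).
General solution: a = 51225 + 1524t, b = -163725 - 4871t for integer t.
a ≥ 0: smallest is 51225 mod 1524 = 933 (at t = -33), with b = -2982.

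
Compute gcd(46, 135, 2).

1

gcd(135, 46) = 1  (135 = 2·46 + 43, 46 = 1·43 + 3, 43 = 14·3 + 1, 3 = 3·1).
gcd(1, 2) = 1.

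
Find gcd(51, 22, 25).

1

gcd(51, 22) = 1  (51 = 2×22 + 7, 22 = 3×7 + 1, 7 = 7×1).
gcd(1, 25) = 1.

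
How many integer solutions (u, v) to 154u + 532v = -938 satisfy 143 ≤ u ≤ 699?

14

gcd(532, 154):
  532 = 3*154 + 70
  154 = 2*70 + 14
  70 = 5*14
so gcd(532, 154) = 14.
Back-substitute for Bézout coefficients:
  14 = 154 - 2*70
  ... = 154*(7) + 532*(-2)
Scale by -67: particular solution (-469, 134); reduce u mod 38: (25, -9).
General solution: u = 25 + 38t, v = -9 - 11t for integer t.
143 ≤ 25 + 38t ≤ 699 gives t ∈ [4, 17], which is 14 values.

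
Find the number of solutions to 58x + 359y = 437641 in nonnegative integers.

21

gcd(359, 58) = 1.
By Bézout, 58*(130) + 359*(-21) = 1.
One solution: (87, 1205).
General: x = 87 + 359t, y = 1205 - 58t.
x ≥ 0 ⇒ t ≥ 0; y ≥ 0 ⇒ t ≤ 20. So t ∈ [0, 20]: 21 solutions.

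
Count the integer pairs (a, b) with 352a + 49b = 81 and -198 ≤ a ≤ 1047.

gcd(352, 49):
  352 = 7*49 + 9
  49 = 5*9 + 4
  9 = 2*4 + 1
  4 = 4*1
so gcd(352, 49) = 1.
Back-substitute for Bézout coefficients:
  1 = 9 - 2*4
  ... = 352*(11) + 49*(-79)
Scale by 81: particular solution (891, -6399); reduce a mod 49: (9, -63).
General solution: a = 9 + 49t, b = -63 - 352t for integer t.
-198 ≤ 9 + 49t ≤ 1047 gives t ∈ [-4, 21], which is 26 values.

26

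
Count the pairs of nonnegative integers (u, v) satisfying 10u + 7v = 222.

3

gcd(10, 7):
  10 = 1×7 + 3
  7 = 2×3 + 1
  3 = 3×1
so gcd(10, 7) = 1.
Back-substitute for Bézout coefficients:
  1 = 7 - 2×3
  ... = 10×(-2) + 7×(3)
Scale by 222: one solution is (-444, 666). Reduce u mod 7: (4, 26).
General: u = 4 + 7t, v = 26 - 10t.
u ≥ 0 ⇒ t ≥ 0; v ≥ 0 ⇒ t ≤ 2. So t ∈ [0, 2]: 3 solutions.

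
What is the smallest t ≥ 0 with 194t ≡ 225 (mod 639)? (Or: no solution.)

gcd(639, 194) = 1.
1 divides 225, so solutions exist.
By Bézout, 194·(56) + 639·(-17) = 1.
So 194·(56) ≡ 1 (mod 639); multiply by 225: t ≡ 12600 (mod 639).
Smallest nonnegative: t = 12600 mod 639 = 459.

459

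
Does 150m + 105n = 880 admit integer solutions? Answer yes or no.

gcd(150, 105) = 15  (150 = 1*105 + 45, 105 = 2*45 + 15, 45 = 3*15).
15 does not divide 880 (remainder 10), so no integer solutions.

no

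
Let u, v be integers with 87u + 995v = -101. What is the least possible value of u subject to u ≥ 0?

422

gcd(995, 87):
  995 = 11×87 + 38
  87 = 2×38 + 11
  38 = 3×11 + 5
  11 = 2×5 + 1
  5 = 5×1
so gcd(995, 87) = 1.
1 divides -101, so solutions exist.
Back-substitute for Bézout coefficients:
  1 = 11 - 2×5
  ... = 87×(183) + 995×(-16)
Scale by -101/1 = -101: (u₀, v₀) = (-18483, 1616).
General solution: u = -18483 + 995t, v = 1616 - 87t for integer t.
u ≥ 0: smallest is -18483 mod 995 = 422 (at t = 19), with v = -37.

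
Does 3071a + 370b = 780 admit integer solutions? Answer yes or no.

gcd(3071, 370) = 37.
37 does not divide 780 (remainder 3), so no integer solutions.

no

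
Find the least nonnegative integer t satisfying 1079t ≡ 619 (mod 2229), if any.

893

gcd(2229, 1079) = 1.
1 divides 619, so solutions exist.
By Bézout, 1079·(-157) + 2229·(76) = 1.
So 1079·(-157) ≡ 1 (mod 2229); multiply by 619: t ≡ -97183 (mod 2229).
Smallest nonnegative: t = -97183 mod 2229 = 893.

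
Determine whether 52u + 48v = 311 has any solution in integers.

no

gcd(52, 48) = 4  (52 = 1*48 + 4, 48 = 12*4).
4 does not divide 311 (remainder 3), so no integer solutions.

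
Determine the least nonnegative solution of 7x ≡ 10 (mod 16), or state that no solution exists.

6

gcd(16, 7) = 1.
1 divides 10, so solutions exist.
By Bézout, 7·(7) + 16·(-3) = 1.
So 7·(7) ≡ 1 (mod 16); multiply by 10: x ≡ 70 (mod 16).
Smallest nonnegative: x = 70 mod 16 = 6.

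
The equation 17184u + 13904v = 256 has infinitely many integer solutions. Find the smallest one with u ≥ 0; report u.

513

gcd(17184, 13904):
  17184 = 1*13904 + 3280
  13904 = 4*3280 + 784
  3280 = 4*784 + 144
  784 = 5*144 + 64
  144 = 2*64 + 16
  64 = 4*16
so gcd(17184, 13904) = 16.
16 divides 256, so solutions exist.
Back-substitute for Bézout coefficients:
  16 = 144 - 2*64
  ... = 17184*(195) + 13904*(-241)
Scale by 256/16 = 16: (u₀, v₀) = (3120, -3856).
General solution: u = 3120 + 869t, v = -3856 - 1074t for integer t.
u ≥ 0: smallest is 3120 mod 869 = 513 (at t = -3), with v = -634.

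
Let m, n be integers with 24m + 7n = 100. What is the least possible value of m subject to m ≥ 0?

gcd(24, 7) = 1  (24 = 3×7 + 3, 7 = 2×3 + 1, 3 = 3×1).
1 divides 100, so solutions exist.
Back-substituting, 24×(-2) + 7×(7) = 1.
Scale by 100/1 = 100: (m₀, n₀) = (-200, 700).
General solution: m = -200 + 7t, n = 700 - 24t for integer t.
m ≥ 0: smallest is -200 mod 7 = 3 (at t = 29), with n = 4.

3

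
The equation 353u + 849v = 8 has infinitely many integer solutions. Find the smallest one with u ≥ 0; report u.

178

gcd(849, 353):
  849 = 2×353 + 143
  353 = 2×143 + 67
  143 = 2×67 + 9
  67 = 7×9 + 4
  9 = 2×4 + 1
  4 = 4×1
so gcd(849, 353) = 1.
1 divides 8, so solutions exist.
Back-substitute for Bézout coefficients:
  1 = 9 - 2×4
  ... = 353×(-190) + 849×(79)
Scale by 8/1 = 8: (u₀, v₀) = (-1520, 632).
General solution: u = -1520 + 849t, v = 632 - 353t for integer t.
u ≥ 0: smallest is -1520 mod 849 = 178 (at t = 2), with v = -74.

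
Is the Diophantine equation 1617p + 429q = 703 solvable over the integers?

no

gcd(1617, 429):
  1617 = 3×429 + 330
  429 = 1×330 + 99
  330 = 3×99 + 33
  99 = 3×33
so gcd(1617, 429) = 33.
33 does not divide 703 (remainder 10), so no integer solutions.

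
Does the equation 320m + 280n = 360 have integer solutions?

yes

gcd(320, 280) = 40  (320 = 1×280 + 40, 280 = 7×40).
40 divides 360, so integer solutions exist.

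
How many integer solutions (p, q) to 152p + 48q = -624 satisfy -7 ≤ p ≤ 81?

15

gcd(152, 48):
  152 = 3×48 + 8
  48 = 6×8
so gcd(152, 48) = 8.
Back-substitute for Bézout coefficients:
  8 = 152 - 3×48
  ... = 152×(1) + 48×(-3)
Scale by -78: particular solution (-78, 234); reduce p mod 6: (0, -13).
General solution: p = 0 + 6t, q = -13 - 19t for integer t.
-7 ≤ 0 + 6t ≤ 81 gives t ∈ [-1, 13], which is 15 values.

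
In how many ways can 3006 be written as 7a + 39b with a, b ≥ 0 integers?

gcd(39, 7) = 1.
By Bézout, 7*(-11) + 39*(2) = 1.
One solution: (6, 76).
General: a = 6 + 39t, b = 76 - 7t.
a ≥ 0 ⇒ t ≥ 0; b ≥ 0 ⇒ t ≤ 10. So t ∈ [0, 10]: 11 solutions.

11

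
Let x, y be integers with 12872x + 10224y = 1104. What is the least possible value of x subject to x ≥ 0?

12

gcd(12872, 10224):
  12872 = 1*10224 + 2648
  10224 = 3*2648 + 2280
  2648 = 1*2280 + 368
  2280 = 6*368 + 72
  368 = 5*72 + 8
  72 = 9*8
so gcd(12872, 10224) = 8.
8 divides 1104, so solutions exist.
Back-substitute for Bézout coefficients:
  8 = 368 - 5*72
  ... = 12872*(139) + 10224*(-175)
Scale by 1104/8 = 138: (x₀, y₀) = (19182, -24150).
General solution: x = 19182 + 1278t, y = -24150 - 1609t for integer t.
x ≥ 0: smallest is 19182 mod 1278 = 12 (at t = -15), with y = -15.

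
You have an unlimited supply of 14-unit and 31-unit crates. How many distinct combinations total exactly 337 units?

Need nonnegative integers with 14j + 31k = 337.
gcd(14, 31) = 1, and 14·(-11) + 31·(5) = 1.
So (j₀, k₀) = (-3707, 1685); general j = -3707 + 31t, k = 1685 - 14t.
j ≥ 0 ⇒ t ≥ 120; k ≥ 0 ⇒ t ≤ 120. That's 1 value of t.

1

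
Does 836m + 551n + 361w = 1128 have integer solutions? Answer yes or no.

no

gcd(836, 551) = 19  (836 = 1·551 + 285, 551 = 1·285 + 266, 285 = 1·266 + 19, 266 = 14·19).
gcd(19, 361) = 19.
19 does not divide 1128 (remainder 7), so no integer solutions.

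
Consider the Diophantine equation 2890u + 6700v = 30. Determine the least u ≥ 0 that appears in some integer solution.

517

gcd(6700, 2890):
  6700 = 2×2890 + 920
  2890 = 3×920 + 130
  920 = 7×130 + 10
  130 = 13×10
so gcd(6700, 2890) = 10.
10 divides 30, so solutions exist.
Back-substitute for Bézout coefficients:
  10 = 920 - 7×130
  ... = 2890×(-51) + 6700×(22)
Scale by 30/10 = 3: (u₀, v₀) = (-153, 66).
General solution: u = -153 + 670t, v = 66 - 289t for integer t.
u ≥ 0: smallest is -153 mod 670 = 517 (at t = 1), with v = -223.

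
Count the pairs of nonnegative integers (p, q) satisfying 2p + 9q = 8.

1

gcd(9, 2) = 1  (9 = 4·2 + 1, 2 = 2·1).
Back-substituting, 2·(-4) + 9·(1) = 1.
Scale by 8: one solution is (-32, 8). Reduce p mod 9: (4, 0).
General: p = 4 + 9t, q = 0 - 2t.
p ≥ 0 ⇒ t ≥ 0; q ≥ 0 ⇒ t ≤ 0. So t ∈ [0, 0]: 1 solution.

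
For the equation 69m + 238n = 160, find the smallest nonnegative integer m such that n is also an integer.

92

gcd(238, 69) = 1.
1 divides 160, so solutions exist.
By Bézout, 69·(69) + 238·(-20) = 1.
Scale by 160/1 = 160: (m₀, n₀) = (11040, -3200).
General solution: m = 11040 + 238t, n = -3200 - 69t for integer t.
m ≥ 0: smallest is 11040 mod 238 = 92 (at t = -46), with n = -26.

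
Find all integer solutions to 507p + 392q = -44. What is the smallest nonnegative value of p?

gcd(507, 392) = 1  (507 = 1*392 + 115, 392 = 3*115 + 47, 115 = 2*47 + 21, 47 = 2*21 + 5, 21 = 4*5 + 1, 5 = 5*1).
1 divides -44, so solutions exist.
Back-substituting, 507*(75) + 392*(-97) = 1.
Scale by -44/1 = -44: (p₀, q₀) = (-3300, 4268).
General solution: p = -3300 + 392t, q = 4268 - 507t for integer t.
p ≥ 0: smallest is -3300 mod 392 = 228 (at t = 9), with q = -295.

228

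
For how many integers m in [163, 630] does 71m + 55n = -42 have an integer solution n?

9

gcd(71, 55):
  71 = 1×55 + 16
  55 = 3×16 + 7
  16 = 2×7 + 2
  7 = 3×2 + 1
  2 = 2×1
so gcd(71, 55) = 1.
Back-substitute for Bézout coefficients:
  1 = 7 - 3×2
  ... = 71×(-24) + 55×(31)
Scale by -42: particular solution (1008, -1302); reduce m mod 55: (18, -24).
General solution: m = 18 + 55t, n = -24 - 71t for integer t.
163 ≤ 18 + 55t ≤ 630 gives t ∈ [3, 11], which is 9 values.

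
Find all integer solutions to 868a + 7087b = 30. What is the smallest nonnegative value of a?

147

gcd(7087, 868):
  7087 = 8·868 + 143
  868 = 6·143 + 10
  143 = 14·10 + 3
  10 = 3·3 + 1
  3 = 3·1
so gcd(7087, 868) = 1.
1 divides 30, so solutions exist.
Back-substitute for Bézout coefficients:
  1 = 10 - 3·3
  ... = 868·(2131) + 7087·(-261)
Scale by 30/1 = 30: (a₀, b₀) = (63930, -7830).
General solution: a = 63930 + 7087t, b = -7830 - 868t for integer t.
a ≥ 0: smallest is 63930 mod 7087 = 147 (at t = -9), with b = -18.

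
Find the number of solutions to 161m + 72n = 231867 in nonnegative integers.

20

gcd(161, 72) = 1  (161 = 2*72 + 17, 72 = 4*17 + 4, 17 = 4*4 + 1, 4 = 4*1).
Back-substituting, 161*(17) + 72*(-38) = 1.
Scale by 231867: one solution is (3941739, -8810946). Reduce m mod 72: (27, 3160).
General: m = 27 + 72t, n = 3160 - 161t.
m ≥ 0 ⇒ t ≥ 0; n ≥ 0 ⇒ t ≤ 19. So t ∈ [0, 19]: 20 solutions.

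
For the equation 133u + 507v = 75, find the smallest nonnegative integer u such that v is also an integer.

12

gcd(507, 133):
  507 = 3·133 + 108
  133 = 1·108 + 25
  108 = 4·25 + 8
  25 = 3·8 + 1
  8 = 8·1
so gcd(507, 133) = 1.
1 divides 75, so solutions exist.
Back-substitute for Bézout coefficients:
  1 = 25 - 3·8
  ... = 133·(61) + 507·(-16)
Scale by 75/1 = 75: (u₀, v₀) = (4575, -1200).
General solution: u = 4575 + 507t, v = -1200 - 133t for integer t.
u ≥ 0: smallest is 4575 mod 507 = 12 (at t = -9), with v = -3.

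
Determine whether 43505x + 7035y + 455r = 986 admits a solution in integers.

no

gcd(43505, 7035) = 35.
gcd(35, 455) = 35.
35 does not divide 986 (remainder 6), so no integer solutions.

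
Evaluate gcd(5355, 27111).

gcd(27111, 5355):
  27111 = 5×5355 + 336
  5355 = 15×336 + 315
  336 = 1×315 + 21
  315 = 15×21
so gcd(27111, 5355) = 21.

21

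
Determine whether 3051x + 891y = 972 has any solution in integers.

yes

gcd(3051, 891) = 27.
27 divides 972, so integer solutions exist.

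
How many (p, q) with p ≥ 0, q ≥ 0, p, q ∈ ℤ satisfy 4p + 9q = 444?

13

gcd(9, 4) = 1.
By Bézout, 4*(-2) + 9*(1) = 1.
One solution: (3, 48).
General: p = 3 + 9t, q = 48 - 4t.
p ≥ 0 ⇒ t ≥ 0; q ≥ 0 ⇒ t ≤ 12. So t ∈ [0, 12]: 13 solutions.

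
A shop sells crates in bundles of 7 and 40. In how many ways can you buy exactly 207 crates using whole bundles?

Need nonnegative integers with 7j + 40k = 207.
gcd(7, 40) = 1, and 7·(-17) + 40·(3) = 1.
So (j₀, k₀) = (-3519, 621); general j = -3519 + 40t, k = 621 - 7t.
j ≥ 0 ⇒ t ≥ 88; k ≥ 0 ⇒ t ≤ 88. That's 1 value of t.

1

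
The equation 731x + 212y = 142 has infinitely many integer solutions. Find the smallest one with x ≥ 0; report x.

gcd(731, 212):
  731 = 3*212 + 95
  212 = 2*95 + 22
  95 = 4*22 + 7
  22 = 3*7 + 1
  7 = 7*1
so gcd(731, 212) = 1.
1 divides 142, so solutions exist.
Back-substitute for Bézout coefficients:
  1 = 22 - 3*7
  ... = 731*(-29) + 212*(100)
Scale by 142/1 = 142: (x₀, y₀) = (-4118, 14200).
General solution: x = -4118 + 212t, y = 14200 - 731t for integer t.
x ≥ 0: smallest is -4118 mod 212 = 122 (at t = 20), with y = -420.

122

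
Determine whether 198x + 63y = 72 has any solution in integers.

gcd(198, 63) = 9  (198 = 3·63 + 9, 63 = 7·9).
9 divides 72, so integer solutions exist.

yes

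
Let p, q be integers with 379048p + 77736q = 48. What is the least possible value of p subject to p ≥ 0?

4116

gcd(379048, 77736) = 8  (379048 = 4*77736 + 68104, 77736 = 1*68104 + 9632, 68104 = 7*9632 + 680, 9632 = 14*680 + 112, 680 = 6*112 + 8, 112 = 14*8).
8 divides 48, so solutions exist.
Back-substituting, 379048*(686) + 77736*(-3345) = 8.
Scale by 48/8 = 6: (p₀, q₀) = (4116, -20070).
General solution: p = 4116 + 9717t, q = -20070 - 47381t for integer t.
p ≥ 0: smallest is 4116 mod 9717 = 4116 (at t = 0), with q = -20070.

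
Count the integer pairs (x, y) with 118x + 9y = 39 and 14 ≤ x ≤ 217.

22

gcd(118, 9):
  118 = 13·9 + 1
  9 = 9·1
so gcd(118, 9) = 1.
Back-substitute for Bézout coefficients:
  1 = 118 - 13·9
  ... = 118·(1) + 9·(-13)
Scale by 39: particular solution (39, -507); reduce x mod 9: (3, -35).
General solution: x = 3 + 9t, y = -35 - 118t for integer t.
14 ≤ 3 + 9t ≤ 217 gives t ∈ [2, 23], which is 22 values.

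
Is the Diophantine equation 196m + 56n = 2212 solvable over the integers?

yes

gcd(196, 56) = 28  (196 = 3*56 + 28, 56 = 2*28).
28 divides 2212, so integer solutions exist.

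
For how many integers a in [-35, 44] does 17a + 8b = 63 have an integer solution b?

10

gcd(17, 8):
  17 = 2·8 + 1
  8 = 8·1
so gcd(17, 8) = 1.
Back-substitute for Bézout coefficients:
  1 = 17 - 2·8
  ... = 17·(1) + 8·(-2)
Scale by 63: particular solution (63, -126); reduce a mod 8: (7, -7).
General solution: a = 7 + 8t, b = -7 - 17t for integer t.
-35 ≤ 7 + 8t ≤ 44 gives t ∈ [-5, 4], which is 10 values.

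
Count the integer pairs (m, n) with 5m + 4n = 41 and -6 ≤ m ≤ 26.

8

gcd(5, 4) = 1.
By Bézout, 5·(1) + 4·(-1) = 1.
Particular solution: (1, 9).
General solution: m = 1 + 4t, n = 9 - 5t for integer t.
-6 ≤ 1 + 4t ≤ 26 gives t ∈ [-1, 6], which is 8 values.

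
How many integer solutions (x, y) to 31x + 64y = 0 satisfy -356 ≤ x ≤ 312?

gcd(64, 31):
  64 = 2·31 + 2
  31 = 15·2 + 1
  2 = 2·1
so gcd(64, 31) = 1.
Back-substitute for Bézout coefficients:
  1 = 31 - 15·2
  ... = 31·(31) + 64·(-15)
Scale by 0: particular solution (0, 0); reduce x mod 64: (0, 0).
General solution: x = 0 + 64t, y = 0 - 31t for integer t.
-356 ≤ 0 + 64t ≤ 312 gives t ∈ [-5, 4], which is 10 values.

10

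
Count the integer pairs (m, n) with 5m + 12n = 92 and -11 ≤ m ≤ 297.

gcd(12, 5) = 1.
By Bézout, 5*(5) + 12*(-2) = 1.
Particular solution: (4, 6).
General solution: m = 4 + 12t, n = 6 - 5t for integer t.
-11 ≤ 4 + 12t ≤ 297 gives t ∈ [-1, 24], which is 26 values.

26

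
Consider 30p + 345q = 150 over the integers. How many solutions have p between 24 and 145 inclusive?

gcd(345, 30) = 15.
By Bézout, 30·(-11) + 345·(1) = 15.
Particular solution: (5, 0).
General solution: p = 5 + 23t, q = 0 - 2t for integer t.
24 ≤ 5 + 23t ≤ 145 gives t ∈ [1, 6], which is 6 values.

6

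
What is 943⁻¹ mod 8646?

gcd(8646, 943):
  8646 = 9×943 + 159
  943 = 5×159 + 148
  159 = 1×148 + 11
  148 = 13×11 + 5
  11 = 2×5 + 1
  5 = 5×1
so gcd(8646, 943) = 1.
Back-substitute for Bézout coefficients:
  1 = 11 - 2×5
  ... = 943×(-1577) + 8646×(172)
So 943×-1577 ≡ 1 (mod 8646), and -1577 mod 8646 = 7069.

7069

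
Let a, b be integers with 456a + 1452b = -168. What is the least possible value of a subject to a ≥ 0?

6

gcd(1452, 456):
  1452 = 3×456 + 84
  456 = 5×84 + 36
  84 = 2×36 + 12
  36 = 3×12
so gcd(1452, 456) = 12.
12 divides -168, so solutions exist.
Back-substitute for Bézout coefficients:
  12 = 84 - 2×36
  ... = 456×(-35) + 1452×(11)
Scale by -168/12 = -14: (a₀, b₀) = (490, -154).
General solution: a = 490 + 121t, b = -154 - 38t for integer t.
a ≥ 0: smallest is 490 mod 121 = 6 (at t = -4), with b = -2.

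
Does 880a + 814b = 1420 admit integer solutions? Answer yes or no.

gcd(880, 814) = 22  (880 = 1×814 + 66, 814 = 12×66 + 22, 66 = 3×22).
22 does not divide 1420 (remainder 12), so no integer solutions.

no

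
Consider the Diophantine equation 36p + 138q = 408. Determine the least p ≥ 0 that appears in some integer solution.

19

gcd(138, 36) = 6  (138 = 3×36 + 30, 36 = 1×30 + 6, 30 = 5×6).
6 divides 408, so solutions exist.
Back-substituting, 36×(4) + 138×(-1) = 6.
Scale by 408/6 = 68: (p₀, q₀) = (272, -68).
General solution: p = 272 + 23t, q = -68 - 6t for integer t.
p ≥ 0: smallest is 272 mod 23 = 19 (at t = -11), with q = -2.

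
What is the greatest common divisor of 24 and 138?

gcd(138, 24):
  138 = 5×24 + 18
  24 = 1×18 + 6
  18 = 3×6
so gcd(138, 24) = 6.

6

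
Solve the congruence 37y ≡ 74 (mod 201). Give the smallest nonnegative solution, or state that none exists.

gcd(201, 37) = 1  (201 = 5·37 + 16, 37 = 2·16 + 5, 16 = 3·5 + 1, 5 = 5·1).
1 divides 74, so solutions exist.
Back-substituting, 37·(-38) + 201·(7) = 1.
So 37·(-38) ≡ 1 (mod 201); multiply by 74: y ≡ -2812 (mod 201).
Smallest nonnegative: y = -2812 mod 201 = 2.

2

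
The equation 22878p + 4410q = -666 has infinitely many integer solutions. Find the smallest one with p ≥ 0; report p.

gcd(22878, 4410) = 18  (22878 = 5×4410 + 828, 4410 = 5×828 + 270, 828 = 3×270 + 18, 270 = 15×18).
18 divides -666, so solutions exist.
Back-substituting, 22878×(16) + 4410×(-83) = 18.
Scale by -666/18 = -37: (p₀, q₀) = (-592, 3071).
General solution: p = -592 + 245t, q = 3071 - 1271t for integer t.
p ≥ 0: smallest is -592 mod 245 = 143 (at t = 3), with q = -742.

143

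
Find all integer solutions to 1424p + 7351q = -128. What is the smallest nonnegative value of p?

gcd(7351, 1424) = 1  (7351 = 5*1424 + 231, 1424 = 6*231 + 38, 231 = 6*38 + 3, 38 = 12*3 + 2, 3 = 1*2 + 1, 2 = 2*1).
1 divides -128, so solutions exist.
Back-substituting, 1424*(-2514) + 7351*(487) = 1.
Scale by -128/1 = -128: (p₀, q₀) = (321792, -62336).
General solution: p = 321792 + 7351t, q = -62336 - 1424t for integer t.
p ≥ 0: smallest is 321792 mod 7351 = 5699 (at t = -43), with q = -1104.

5699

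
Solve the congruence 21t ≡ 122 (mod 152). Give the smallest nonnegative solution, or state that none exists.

gcd(152, 21) = 1  (152 = 7*21 + 5, 21 = 4*5 + 1, 5 = 5*1).
1 divides 122, so solutions exist.
Back-substituting, 21*(29) + 152*(-4) = 1.
So 21*(29) ≡ 1 (mod 152); multiply by 122: t ≡ 3538 (mod 152).
Smallest nonnegative: t = 3538 mod 152 = 42.

42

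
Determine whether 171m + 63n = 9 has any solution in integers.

yes

gcd(171, 63) = 9  (171 = 2*63 + 45, 63 = 1*45 + 18, 45 = 2*18 + 9, 18 = 2*9).
9 divides 9, so integer solutions exist.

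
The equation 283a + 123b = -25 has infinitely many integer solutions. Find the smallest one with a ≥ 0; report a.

gcd(283, 123):
  283 = 2×123 + 37
  123 = 3×37 + 12
  37 = 3×12 + 1
  12 = 12×1
so gcd(283, 123) = 1.
1 divides -25, so solutions exist.
Back-substitute for Bézout coefficients:
  1 = 37 - 3×12
  ... = 283×(10) + 123×(-23)
Scale by -25/1 = -25: (a₀, b₀) = (-250, 575).
General solution: a = -250 + 123t, b = 575 - 283t for integer t.
a ≥ 0: smallest is -250 mod 123 = 119 (at t = 3), with b = -274.

119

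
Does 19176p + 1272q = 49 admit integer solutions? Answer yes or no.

no

gcd(19176, 1272) = 24.
24 does not divide 49 (remainder 1), so no integer solutions.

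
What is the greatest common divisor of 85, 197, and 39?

1

gcd(197, 85) = 1  (197 = 2×85 + 27, 85 = 3×27 + 4, 27 = 6×4 + 3, 4 = 1×3 + 1, 3 = 3×1).
gcd(1, 39) = 1.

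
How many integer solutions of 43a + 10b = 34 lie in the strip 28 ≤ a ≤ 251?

23

gcd(43, 10):
  43 = 4×10 + 3
  10 = 3×3 + 1
  3 = 3×1
so gcd(43, 10) = 1.
Back-substitute for Bézout coefficients:
  1 = 10 - 3×3
  ... = 43×(-3) + 10×(13)
Scale by 34: particular solution (-102, 442); reduce a mod 10: (8, -31).
General solution: a = 8 + 10t, b = -31 - 43t for integer t.
28 ≤ 8 + 10t ≤ 251 gives t ∈ [2, 24], which is 23 values.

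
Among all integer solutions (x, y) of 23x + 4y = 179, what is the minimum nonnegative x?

gcd(23, 4):
  23 = 5·4 + 3
  4 = 1·3 + 1
  3 = 3·1
so gcd(23, 4) = 1.
1 divides 179, so solutions exist.
Back-substitute for Bézout coefficients:
  1 = 4 - 1·3
  ... = 23·(-1) + 4·(6)
Scale by 179/1 = 179: (x₀, y₀) = (-179, 1074).
General solution: x = -179 + 4t, y = 1074 - 23t for integer t.
x ≥ 0: smallest is -179 mod 4 = 1 (at t = 45), with y = 39.

1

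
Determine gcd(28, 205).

1

gcd(205, 28):
  205 = 7*28 + 9
  28 = 3*9 + 1
  9 = 9*1
so gcd(205, 28) = 1.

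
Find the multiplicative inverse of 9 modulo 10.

9

gcd(10, 9) = 1.
By Bézout, 9×(-1) + 10×(1) = 1.
So 9×-1 ≡ 1 (mod 10), and -1 mod 10 = 9.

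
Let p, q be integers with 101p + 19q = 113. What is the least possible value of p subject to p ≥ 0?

gcd(101, 19) = 1  (101 = 5×19 + 6, 19 = 3×6 + 1, 6 = 6×1).
1 divides 113, so solutions exist.
Back-substituting, 101×(-3) + 19×(16) = 1.
Scale by 113/1 = 113: (p₀, q₀) = (-339, 1808).
General solution: p = -339 + 19t, q = 1808 - 101t for integer t.
p ≥ 0: smallest is -339 mod 19 = 3 (at t = 18), with q = -10.

3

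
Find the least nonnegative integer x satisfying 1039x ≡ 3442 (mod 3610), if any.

gcd(3610, 1039) = 1  (3610 = 3*1039 + 493, 1039 = 2*493 + 53, 493 = 9*53 + 16, 53 = 3*16 + 5, 16 = 3*5 + 1, 5 = 5*1).
1 divides 3442, so solutions exist.
Back-substituting, 1039*(-681) + 3610*(196) = 1.
So 1039*(-681) ≡ 1 (mod 3610); multiply by 3442: x ≡ -2344002 (mod 3610).
Smallest nonnegative: x = -2344002 mod 3610 = 2498.

2498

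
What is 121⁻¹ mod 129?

gcd(129, 121) = 1.
By Bézout, 121×(16) + 129×(-15) = 1.
So 121×16 ≡ 1 (mod 129), and 16 mod 129 = 16.

16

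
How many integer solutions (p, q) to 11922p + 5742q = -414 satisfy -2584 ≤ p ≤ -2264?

1

gcd(11922, 5742) = 6  (11922 = 2·5742 + 438, 5742 = 13·438 + 48, 438 = 9·48 + 6, 48 = 8·6).
Back-substituting, 11922·(118) + 5742·(-245) = 6.
Scale by -69: particular solution (-8142, 16905); reduce p mod 957: (471, -978).
General solution: p = 471 + 957t, q = -978 - 1987t for integer t.
-2584 ≤ 471 + 957t ≤ -2264 gives t ∈ [-3, -3], which is 1 value.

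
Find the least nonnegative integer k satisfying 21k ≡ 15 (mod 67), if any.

39

gcd(67, 21) = 1.
1 divides 15, so solutions exist.
By Bézout, 21×(16) + 67×(-5) = 1.
So 21×(16) ≡ 1 (mod 67); multiply by 15: k ≡ 240 (mod 67).
Smallest nonnegative: k = 240 mod 67 = 39.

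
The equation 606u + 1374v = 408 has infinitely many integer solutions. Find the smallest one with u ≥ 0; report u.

gcd(1374, 606) = 6.
6 divides 408, so solutions exist.
By Bézout, 606·(-34) + 1374·(15) = 6.
Scale by 408/6 = 68: (u₀, v₀) = (-2312, 1020).
General solution: u = -2312 + 229t, v = 1020 - 101t for integer t.
u ≥ 0: smallest is -2312 mod 229 = 207 (at t = 11), with v = -91.

207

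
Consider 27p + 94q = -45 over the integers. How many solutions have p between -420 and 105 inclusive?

gcd(94, 27) = 1.
By Bézout, 27×(7) + 94×(-2) = 1.
Particular solution: (61, -18).
General solution: p = 61 + 94t, q = -18 - 27t for integer t.
-420 ≤ 61 + 94t ≤ 105 gives t ∈ [-5, 0], which is 6 values.

6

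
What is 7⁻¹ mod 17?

5

gcd(17, 7) = 1  (17 = 2*7 + 3, 7 = 2*3 + 1, 3 = 3*1).
Back-substituting, 7*(5) + 17*(-2) = 1.
So 7*5 ≡ 1 (mod 17), and 5 mod 17 = 5.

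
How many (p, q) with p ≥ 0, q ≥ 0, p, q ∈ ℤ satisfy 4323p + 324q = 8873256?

19

gcd(4323, 324) = 3.
By Bézout, 4323×(-35) + 324×(467) = 3.
One solution: (28, 27013).
General: p = 28 + 108t, q = 27013 - 1441t.
p ≥ 0 ⇒ t ≥ 0; q ≥ 0 ⇒ t ≤ 18. So t ∈ [0, 18]: 19 solutions.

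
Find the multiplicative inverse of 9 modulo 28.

gcd(28, 9) = 1  (28 = 3×9 + 1, 9 = 9×1).
Back-substituting, 9×(-3) + 28×(1) = 1.
So 9×-3 ≡ 1 (mod 28), and -3 mod 28 = 25.

25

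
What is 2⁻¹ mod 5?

3

gcd(5, 2) = 1.
By Bézout, 2·(-2) + 5·(1) = 1.
So 2·-2 ≡ 1 (mod 5), and -2 mod 5 = 3.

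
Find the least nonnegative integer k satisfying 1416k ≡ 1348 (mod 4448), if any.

gcd(4448, 1416) = 8.
8 does not divide 1348, so the congruence has no solution.

no solution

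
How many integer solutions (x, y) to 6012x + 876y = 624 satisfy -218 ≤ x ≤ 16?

3

gcd(6012, 876):
  6012 = 6·876 + 756
  876 = 1·756 + 120
  756 = 6·120 + 36
  120 = 3·36 + 12
  36 = 3·12
so gcd(6012, 876) = 12.
Back-substitute for Bézout coefficients:
  12 = 120 - 3·36
  ... = 6012·(-22) + 876·(151)
Scale by 52: particular solution (-1144, 7852); reduce x mod 73: (24, -164).
General solution: x = 24 + 73t, y = -164 - 501t for integer t.
-218 ≤ 24 + 73t ≤ 16 gives t ∈ [-3, -1], which is 3 values.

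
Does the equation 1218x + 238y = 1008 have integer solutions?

yes

gcd(1218, 238) = 14  (1218 = 5*238 + 28, 238 = 8*28 + 14, 28 = 2*14).
14 divides 1008, so integer solutions exist.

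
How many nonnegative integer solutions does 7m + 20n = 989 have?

gcd(20, 7):
  20 = 2×7 + 6
  7 = 1×6 + 1
  6 = 6×1
so gcd(20, 7) = 1.
Back-substitute for Bézout coefficients:
  1 = 7 - 1×6
  ... = 7×(3) + 20×(-1)
Scale by 989: one solution is (2967, -989). Reduce m mod 20: (7, 47).
General: m = 7 + 20t, n = 47 - 7t.
m ≥ 0 ⇒ t ≥ 0; n ≥ 0 ⇒ t ≤ 6. So t ∈ [0, 6]: 7 solutions.

7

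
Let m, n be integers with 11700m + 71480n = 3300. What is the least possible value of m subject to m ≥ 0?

3391

gcd(71480, 11700) = 20.
20 divides 3300, so solutions exist.
By Bézout, 11700×(-391) + 71480×(64) = 20.
Scale by 3300/20 = 165: (m₀, n₀) = (-64515, 10560).
General solution: m = -64515 + 3574t, n = 10560 - 585t for integer t.
m ≥ 0: smallest is -64515 mod 3574 = 3391 (at t = 19), with n = -555.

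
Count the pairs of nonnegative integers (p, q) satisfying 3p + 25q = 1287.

gcd(25, 3) = 1  (25 = 8*3 + 1, 3 = 3*1).
Back-substituting, 3*(-8) + 25*(1) = 1.
Scale by 1287: one solution is (-10296, 1287). Reduce p mod 25: (4, 51).
General: p = 4 + 25t, q = 51 - 3t.
p ≥ 0 ⇒ t ≥ 0; q ≥ 0 ⇒ t ≤ 17. So t ∈ [0, 17]: 18 solutions.

18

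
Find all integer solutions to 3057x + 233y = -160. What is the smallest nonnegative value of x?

gcd(3057, 233):
  3057 = 13*233 + 28
  233 = 8*28 + 9
  28 = 3*9 + 1
  9 = 9*1
so gcd(3057, 233) = 1.
1 divides -160, so solutions exist.
Back-substitute for Bézout coefficients:
  1 = 28 - 3*9
  ... = 3057*(25) + 233*(-328)
Scale by -160/1 = -160: (x₀, y₀) = (-4000, 52480).
General solution: x = -4000 + 233t, y = 52480 - 3057t for integer t.
x ≥ 0: smallest is -4000 mod 233 = 194 (at t = 18), with y = -2546.

194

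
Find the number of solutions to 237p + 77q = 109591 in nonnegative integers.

gcd(237, 77) = 1.
By Bézout, 237·(13) + 77·(-40) = 1.
One solution: (29, 1334).
General: p = 29 + 77t, q = 1334 - 237t.
p ≥ 0 ⇒ t ≥ 0; q ≥ 0 ⇒ t ≤ 5. So t ∈ [0, 5]: 6 solutions.

6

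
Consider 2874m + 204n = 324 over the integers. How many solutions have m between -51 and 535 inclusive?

gcd(2874, 204) = 6.
By Bézout, 2874·(-11) + 204·(155) = 6.
Particular solution: (18, -252).
General solution: m = 18 + 34t, n = -252 - 479t for integer t.
-51 ≤ 18 + 34t ≤ 535 gives t ∈ [-2, 15], which is 18 values.

18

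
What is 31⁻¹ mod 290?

gcd(290, 31) = 1  (290 = 9·31 + 11, 31 = 2·11 + 9, 11 = 1·9 + 2, 9 = 4·2 + 1, 2 = 2·1).
Back-substituting, 31·(131) + 290·(-14) = 1.
So 31·131 ≡ 1 (mod 290), and 131 mod 290 = 131.

131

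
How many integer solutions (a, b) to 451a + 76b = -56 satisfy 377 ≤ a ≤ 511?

1

gcd(451, 76):
  451 = 5*76 + 71
  76 = 1*71 + 5
  71 = 14*5 + 1
  5 = 5*1
so gcd(451, 76) = 1.
Back-substitute for Bézout coefficients:
  1 = 71 - 14*5
  ... = 451*(15) + 76*(-89)
Scale by -56: particular solution (-840, 4984); reduce a mod 76: (72, -428).
General solution: a = 72 + 76t, b = -428 - 451t for integer t.
377 ≤ 72 + 76t ≤ 511 gives t ∈ [5, 5], which is 1 value.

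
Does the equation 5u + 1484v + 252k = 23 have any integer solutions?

yes

gcd(1484, 5):
  1484 = 296·5 + 4
  5 = 1·4 + 1
  4 = 4·1
so gcd(1484, 5) = 1.
gcd(1, 252) = 1.
1 divides 23, so integer solutions exist.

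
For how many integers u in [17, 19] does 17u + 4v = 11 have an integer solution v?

gcd(17, 4) = 1.
By Bézout, 17*(1) + 4*(-4) = 1.
Particular solution: (3, -10).
General solution: u = 3 + 4t, v = -10 - 17t for integer t.
17 ≤ 3 + 4t ≤ 19 gives t ∈ [4, 4], which is 1 value.

1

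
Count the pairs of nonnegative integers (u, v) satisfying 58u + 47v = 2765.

1

gcd(58, 47) = 1  (58 = 1·47 + 11, 47 = 4·11 + 3, 11 = 3·3 + 2, 3 = 1·2 + 1, 2 = 2·1).
Back-substituting, 58·(-17) + 47·(21) = 1.
Scale by 2765: one solution is (-47005, 58065). Reduce u mod 47: (42, 7).
General: u = 42 + 47t, v = 7 - 58t.
u ≥ 0 ⇒ t ≥ 0; v ≥ 0 ⇒ t ≤ 0. So t ∈ [0, 0]: 1 solution.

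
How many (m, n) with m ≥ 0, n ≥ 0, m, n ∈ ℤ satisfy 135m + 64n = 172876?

gcd(135, 64):
  135 = 2·64 + 7
  64 = 9·7 + 1
  7 = 7·1
so gcd(135, 64) = 1.
Back-substitute for Bézout coefficients:
  1 = 64 - 9·7
  ... = 135·(-9) + 64·(19)
Scale by 172876: one solution is (-1555884, 3284644). Reduce m mod 64: (20, 2659).
General: m = 20 + 64t, n = 2659 - 135t.
m ≥ 0 ⇒ t ≥ 0; n ≥ 0 ⇒ t ≤ 19. So t ∈ [0, 19]: 20 solutions.

20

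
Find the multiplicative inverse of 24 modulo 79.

56

gcd(79, 24) = 1  (79 = 3×24 + 7, 24 = 3×7 + 3, 7 = 2×3 + 1, 3 = 3×1).
Back-substituting, 24×(-23) + 79×(7) = 1.
So 24×-23 ≡ 1 (mod 79), and -23 mod 79 = 56.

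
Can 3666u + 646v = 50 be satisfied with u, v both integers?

yes

gcd(3666, 646) = 2.
2 divides 50, so integer solutions exist.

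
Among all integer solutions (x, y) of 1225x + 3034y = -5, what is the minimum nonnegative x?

1969

gcd(3034, 1225) = 1.
1 divides -5, so solutions exist.
By Bézout, 1225·(213) + 3034·(-86) = 1.
Scale by -5/1 = -5: (x₀, y₀) = (-1065, 430).
General solution: x = -1065 + 3034t, y = 430 - 1225t for integer t.
x ≥ 0: smallest is -1065 mod 3034 = 1969 (at t = 1), with y = -795.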